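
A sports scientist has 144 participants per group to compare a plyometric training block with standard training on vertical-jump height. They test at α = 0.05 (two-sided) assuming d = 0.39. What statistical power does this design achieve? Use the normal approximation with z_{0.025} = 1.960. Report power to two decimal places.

For two equal groups, power = Φ(d·√(n/2) − z_{α/2}).
d·√(n/2) = 0.39 × √(144/2) = 0.39 × 8.485 = 3.309.
z_β = 3.309 − 1.960 = 1.349.
Power = Φ(1.349) = 0.911.

power ≈ 0.91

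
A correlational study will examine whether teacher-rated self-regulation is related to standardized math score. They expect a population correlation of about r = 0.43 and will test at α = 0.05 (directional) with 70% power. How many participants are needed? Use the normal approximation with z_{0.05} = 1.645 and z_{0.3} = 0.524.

Fisher's z: C = ½·ln((1+r)/(1−r)) = ½·ln(2.5088) = 0.4599.
n = ((z_{α} + z_β)/C)² + 3.
(1.645 + 0.524) / 0.4599 = 2.169 / 0.4599 = 4.716.
n = 4.716² + 3 = 22.24 + 3 = 25.2.
Round up.

n = 26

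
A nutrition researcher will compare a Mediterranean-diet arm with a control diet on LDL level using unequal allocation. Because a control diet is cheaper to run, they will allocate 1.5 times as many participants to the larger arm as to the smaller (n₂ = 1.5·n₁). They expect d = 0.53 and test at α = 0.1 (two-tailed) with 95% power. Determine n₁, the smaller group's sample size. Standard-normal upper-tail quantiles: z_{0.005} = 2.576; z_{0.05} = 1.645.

With allocation ratio k = n₂/n₁ = 1.5, Var(x̄₁−x̄₂) = σ²(1/n₁ + 1/(k·n₁)) = σ²·(k+1)/(k·n₁).
So n₁ = (1 + 1/k)·((z_{α/2} + z_β)/d)² = 1.667 × (3.290/0.53)².
n₁ = 1.667 × 38.53 = 64.2.
Round up: n₁ = 65, giving n₂ = ⌈1.5 × 65⌉ = ⌈97.5⌉ = 98.

n₁ = 65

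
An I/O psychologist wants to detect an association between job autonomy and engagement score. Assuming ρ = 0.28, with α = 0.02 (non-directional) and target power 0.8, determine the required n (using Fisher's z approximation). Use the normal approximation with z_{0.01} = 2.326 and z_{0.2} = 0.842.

n = 125

Fisher's z: C = ½·ln((1+r)/(1−r)) = ½·ln(1.7778) = 0.2877.
n = ((z_{α/2} + z_β)/C)² + 3.
(2.326 + 0.842) / 0.2877 = 3.168 / 0.2877 = 11.011.
n = 11.011² + 3 = 121.25 + 3 = 124.3.
Round up.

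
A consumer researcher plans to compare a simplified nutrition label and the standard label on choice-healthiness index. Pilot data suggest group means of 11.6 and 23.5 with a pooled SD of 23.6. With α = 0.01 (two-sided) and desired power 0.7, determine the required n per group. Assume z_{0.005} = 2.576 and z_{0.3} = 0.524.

n = 76 per group

Cohen's d = |M₁ − M₂| / SD_pooled = |11.6 − 23.5| / 23.6 = 11.9 / 23.6 = 0.504.
For two independent groups with equal n: n = 2·((z_{α/2} + z_β) / d)².
z_{α/2} + z_β = 2.576 + 0.524 = 3.100.
n = 2 × (3.100 / 0.504)² = 2 × 6.151² = 2 × 37.83 = 75.7.
Round up to the next whole participant.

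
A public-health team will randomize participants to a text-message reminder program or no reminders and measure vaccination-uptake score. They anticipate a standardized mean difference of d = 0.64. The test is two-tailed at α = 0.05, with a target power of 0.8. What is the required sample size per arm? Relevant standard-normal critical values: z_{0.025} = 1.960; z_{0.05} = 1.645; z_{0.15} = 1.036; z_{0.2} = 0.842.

n = 39 per group

For two independent groups with equal n: n = 2·((z_{α/2} + z_β) / d)².
z_{α/2} + z_β = 1.960 + 0.842 = 2.802.
n = 2 × (2.802 / 0.64)² = 2 × 4.378² = 2 × 19.17 = 38.3.
Round up to the next whole participant.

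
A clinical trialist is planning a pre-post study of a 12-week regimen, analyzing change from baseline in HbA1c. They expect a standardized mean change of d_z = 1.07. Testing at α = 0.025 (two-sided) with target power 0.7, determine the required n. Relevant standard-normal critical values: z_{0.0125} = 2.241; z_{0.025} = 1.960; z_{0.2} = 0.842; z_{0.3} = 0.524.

For a paired (one-sample on differences) test: n = ((z_{α/2} + z_β) / d)².
z_{α/2} + z_β = 2.241 + 0.524 = 2.765.
n = (2.765 / 1.07)² = 2.584² = 6.68.
Round up.

n = 7 pairs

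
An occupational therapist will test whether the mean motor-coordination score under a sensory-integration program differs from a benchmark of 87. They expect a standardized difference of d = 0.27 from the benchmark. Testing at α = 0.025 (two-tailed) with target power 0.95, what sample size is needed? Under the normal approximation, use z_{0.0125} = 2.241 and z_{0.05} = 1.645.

For a one-sample test: n = ((z_{α/2} + z_β) / d)².
z_{α/2} + z_β = 2.241 + 1.645 = 3.886.
n = (3.886 / 0.27)² = 14.393² = 207.15.
Round up.

n = 208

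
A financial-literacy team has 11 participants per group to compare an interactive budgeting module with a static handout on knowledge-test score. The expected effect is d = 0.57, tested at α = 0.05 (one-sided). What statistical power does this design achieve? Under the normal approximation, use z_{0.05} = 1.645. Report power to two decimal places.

For two equal groups, power = Φ(d·√(n/2) − z_{α}).
d·√(n/2) = 0.57 × √(11/2) = 0.57 × 2.345 = 1.337.
z_β = 1.337 − 1.645 = -0.308.
Power = Φ(-0.308) = 0.379.

power ≈ 0.38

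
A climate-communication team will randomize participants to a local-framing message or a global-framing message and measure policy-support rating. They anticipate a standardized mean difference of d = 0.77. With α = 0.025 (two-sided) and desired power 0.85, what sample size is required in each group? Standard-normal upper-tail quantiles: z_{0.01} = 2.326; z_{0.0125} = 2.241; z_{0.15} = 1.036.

For two independent groups with equal n: n = 2·((z_{α/2} + z_β) / d)².
z_{α/2} + z_β = 2.241 + 1.036 = 3.277.
n = 2 × (3.277 / 0.77)² = 2 × 4.256² = 2 × 18.11 = 36.2.
Round up to the next whole participant.

n = 37 per group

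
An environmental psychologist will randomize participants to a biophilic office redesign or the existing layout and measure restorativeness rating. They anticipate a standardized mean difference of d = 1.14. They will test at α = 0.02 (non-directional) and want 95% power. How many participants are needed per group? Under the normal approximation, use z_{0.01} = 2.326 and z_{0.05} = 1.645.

n = 25 per group

For two independent groups with equal n: n = 2·((z_{α/2} + z_β) / d)².
z_{α/2} + z_β = 2.326 + 1.645 = 3.971.
n = 2 × (3.971 / 1.14)² = 2 × 3.483² = 2 × 12.13 = 24.3.
Round up to the next whole participant.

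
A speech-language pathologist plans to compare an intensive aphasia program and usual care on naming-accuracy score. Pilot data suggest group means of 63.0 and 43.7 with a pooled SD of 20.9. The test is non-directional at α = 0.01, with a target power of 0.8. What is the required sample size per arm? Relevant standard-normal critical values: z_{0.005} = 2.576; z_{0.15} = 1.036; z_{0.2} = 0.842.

n = 28 per group

Cohen's d = |M₁ − M₂| / SD_pooled = |63.0 − 43.7| / 20.9 = 19.3 / 20.9 = 0.923.
For two independent groups with equal n: n = 2·((z_{α/2} + z_β) / d)².
z_{α/2} + z_β = 2.576 + 0.842 = 3.418.
n = 2 × (3.418 / 0.923)² = 2 × 3.703² = 2 × 13.71 = 27.4.
Round up to the next whole participant.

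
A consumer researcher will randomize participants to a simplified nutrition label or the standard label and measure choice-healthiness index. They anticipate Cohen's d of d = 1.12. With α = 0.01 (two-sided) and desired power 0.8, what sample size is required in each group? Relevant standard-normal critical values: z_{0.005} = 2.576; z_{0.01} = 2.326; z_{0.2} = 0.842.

n = 19 per group

For two independent groups with equal n: n = 2·((z_{α/2} + z_β) / d)².
z_{α/2} + z_β = 2.576 + 0.842 = 3.418.
n = 2 × (3.418 / 1.12)² = 2 × 3.052² = 2 × 9.31 = 18.6.
Round up to the next whole participant.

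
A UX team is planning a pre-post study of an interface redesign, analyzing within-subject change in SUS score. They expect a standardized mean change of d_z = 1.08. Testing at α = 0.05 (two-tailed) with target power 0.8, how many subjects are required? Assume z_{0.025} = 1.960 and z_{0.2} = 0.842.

For a paired (one-sample on differences) test: n = ((z_{α/2} + z_β) / d)².
z_{α/2} + z_β = 1.960 + 0.842 = 2.802.
n = (2.802 / 1.08)² = 2.594² = 6.73.
Round up.

n = 7 pairs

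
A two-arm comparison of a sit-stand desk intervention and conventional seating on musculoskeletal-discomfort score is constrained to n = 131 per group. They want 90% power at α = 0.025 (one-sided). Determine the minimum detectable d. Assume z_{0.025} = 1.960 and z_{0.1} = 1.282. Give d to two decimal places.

For two independent groups of n = 131 each: d_min = (z_{α} + z_β)·√(2/n).
z-sum = 1.960 + 1.282 = 3.242.
d_min = 3.242 × √(2/131) = 3.242 × 0.1236 = 0.401.

d_min ≈ 0.40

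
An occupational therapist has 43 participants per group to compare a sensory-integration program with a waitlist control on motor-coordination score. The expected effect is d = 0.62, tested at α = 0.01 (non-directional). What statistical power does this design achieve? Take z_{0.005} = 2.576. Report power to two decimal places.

power ≈ 0.62

For two equal groups, power = Φ(d·√(n/2) − z_{α/2}).
d·√(n/2) = 0.62 × √(43/2) = 0.62 × 4.637 = 2.875.
z_β = 2.875 − 2.576 = 0.299.
Power = Φ(0.299) = 0.617.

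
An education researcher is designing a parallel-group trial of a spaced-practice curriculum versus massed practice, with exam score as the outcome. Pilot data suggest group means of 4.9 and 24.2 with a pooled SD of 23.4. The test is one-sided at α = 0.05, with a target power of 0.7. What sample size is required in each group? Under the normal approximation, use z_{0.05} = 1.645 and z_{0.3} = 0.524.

n = 14 per group

Cohen's d = |M₁ − M₂| / SD_pooled = |4.9 − 24.2| / 23.4 = 19.3 / 23.4 = 0.825.
For two independent groups with equal n: n = 2·((z_{α} + z_β) / d)².
z_{α} + z_β = 1.645 + 0.524 = 2.169.
n = 2 × (2.169 / 0.825)² = 2 × 2.629² = 2 × 6.91 = 13.8.
Round up to the next whole participant.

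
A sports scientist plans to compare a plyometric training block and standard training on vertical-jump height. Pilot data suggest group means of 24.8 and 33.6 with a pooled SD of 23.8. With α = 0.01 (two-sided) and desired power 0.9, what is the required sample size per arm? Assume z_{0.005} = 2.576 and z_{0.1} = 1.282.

Cohen's d = |M₁ − M₂| / SD_pooled = |24.8 − 33.6| / 23.8 = 8.8 / 23.8 = 0.370.
For two independent groups with equal n: n = 2·((z_{α/2} + z_β) / d)².
z_{α/2} + z_β = 2.576 + 1.282 = 3.858.
n = 2 × (3.858 / 0.370)² = 2 × 10.427² = 2 × 108.72 = 217.4.
Round up to the next whole participant.

n = 218 per group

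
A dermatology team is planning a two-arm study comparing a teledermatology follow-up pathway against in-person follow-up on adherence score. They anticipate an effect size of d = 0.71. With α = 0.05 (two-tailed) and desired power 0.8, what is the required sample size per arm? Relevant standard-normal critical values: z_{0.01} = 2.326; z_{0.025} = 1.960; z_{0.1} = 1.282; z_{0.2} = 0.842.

For two independent groups with equal n: n = 2·((z_{α/2} + z_β) / d)².
z_{α/2} + z_β = 1.960 + 0.842 = 2.802.
n = 2 × (2.802 / 0.71)² = 2 × 3.946² = 2 × 15.57 = 31.1.
Round up to the next whole participant.

n = 32 per group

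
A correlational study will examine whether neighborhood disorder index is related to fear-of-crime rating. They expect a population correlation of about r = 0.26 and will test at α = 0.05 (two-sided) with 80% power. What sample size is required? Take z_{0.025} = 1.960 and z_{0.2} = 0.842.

Fisher's z: C = ½·ln((1+r)/(1−r)) = ½·ln(1.7027) = 0.2661.
n = ((z_{α/2} + z_β)/C)² + 3.
(1.960 + 0.842) / 0.2661 = 2.802 / 0.2661 = 10.530.
n = 10.530² + 3 = 110.88 + 3 = 113.9.
Round up.

n = 114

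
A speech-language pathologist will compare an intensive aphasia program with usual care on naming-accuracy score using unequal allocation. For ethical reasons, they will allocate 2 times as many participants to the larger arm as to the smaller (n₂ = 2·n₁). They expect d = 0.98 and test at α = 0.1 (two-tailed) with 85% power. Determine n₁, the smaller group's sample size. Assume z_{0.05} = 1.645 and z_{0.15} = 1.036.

n₁ = 12

With allocation ratio k = n₂/n₁ = 2, Var(x̄₁−x̄₂) = σ²(1/n₁ + 1/(k·n₁)) = σ²·(k+1)/(k·n₁).
So n₁ = (1 + 1/k)·((z_{α/2} + z_β)/d)² = 1.500 × (2.681/0.98)².
n₁ = 1.500 × 7.48 = 11.2.
Round up: n₁ = 12, giving n₂ = 2 × 12 = 24.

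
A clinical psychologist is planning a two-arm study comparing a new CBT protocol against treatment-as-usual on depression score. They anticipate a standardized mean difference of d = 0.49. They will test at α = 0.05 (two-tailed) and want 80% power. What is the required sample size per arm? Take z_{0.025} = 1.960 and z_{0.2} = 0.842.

For two independent groups with equal n: n = 2·((z_{α/2} + z_β) / d)².
z_{α/2} + z_β = 1.960 + 0.842 = 2.802.
n = 2 × (2.802 / 0.49)² = 2 × 5.718² = 2 × 32.70 = 65.4.
Round up to the next whole participant.

n = 66 per group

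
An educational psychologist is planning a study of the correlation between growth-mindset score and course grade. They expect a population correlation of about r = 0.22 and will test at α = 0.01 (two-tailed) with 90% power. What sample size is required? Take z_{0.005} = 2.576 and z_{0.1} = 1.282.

n = 301

Fisher's z: C = ½·ln((1+r)/(1−r)) = ½·ln(1.5641) = 0.2237.
n = ((z_{α/2} + z_β)/C)² + 3.
(2.576 + 1.282) / 0.2237 = 3.858 / 0.2237 = 17.246.
n = 17.246² + 3 = 297.44 + 3 = 300.4.
Round up.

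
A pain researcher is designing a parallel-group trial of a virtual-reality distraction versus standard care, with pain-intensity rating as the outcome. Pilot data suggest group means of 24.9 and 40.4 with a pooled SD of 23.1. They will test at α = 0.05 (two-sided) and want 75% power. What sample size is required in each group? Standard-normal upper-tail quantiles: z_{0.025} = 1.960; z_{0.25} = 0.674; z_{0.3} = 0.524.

n = 31 per group

Cohen's d = |M₁ − M₂| / SD_pooled = |24.9 − 40.4| / 23.1 = 15.5 / 23.1 = 0.671.
For two independent groups with equal n: n = 2·((z_{α/2} + z_β) / d)².
z_{α/2} + z_β = 1.960 + 0.674 = 2.634.
n = 2 × (2.634 / 0.671)² = 2 × 3.925² = 2 × 15.41 = 30.8.
Round up to the next whole participant.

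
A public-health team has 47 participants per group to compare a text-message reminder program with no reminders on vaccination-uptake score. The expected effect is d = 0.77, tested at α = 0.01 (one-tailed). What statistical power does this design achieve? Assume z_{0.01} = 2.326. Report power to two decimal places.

For two equal groups, power = Φ(d·√(n/2) − z_{α}).
d·√(n/2) = 0.77 × √(47/2) = 0.77 × 4.848 = 3.733.
z_β = 3.733 − 2.326 = 1.407.
Power = Φ(1.407) = 0.920.

power ≈ 0.92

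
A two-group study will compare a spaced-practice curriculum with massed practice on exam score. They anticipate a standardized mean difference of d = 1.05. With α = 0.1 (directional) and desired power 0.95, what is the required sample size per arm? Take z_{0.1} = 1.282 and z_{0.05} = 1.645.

For two independent groups with equal n: n = 2·((z_{α} + z_β) / d)².
z_{α} + z_β = 1.282 + 1.645 = 2.927.
n = 2 × (2.927 / 1.05)² = 2 × 2.788² = 2 × 7.77 = 15.5.
Round up to the next whole participant.

n = 16 per group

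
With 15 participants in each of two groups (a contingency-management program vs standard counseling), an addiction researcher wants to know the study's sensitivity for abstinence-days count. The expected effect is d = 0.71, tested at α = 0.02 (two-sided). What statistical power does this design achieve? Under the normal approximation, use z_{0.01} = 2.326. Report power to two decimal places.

For two equal groups, power = Φ(d·√(n/2) − z_{α/2}).
d·√(n/2) = 0.71 × √(15/2) = 0.71 × 2.739 = 1.944.
z_β = 1.944 − 2.326 = -0.382.
Power = Φ(-0.382) = 0.351.

power ≈ 0.35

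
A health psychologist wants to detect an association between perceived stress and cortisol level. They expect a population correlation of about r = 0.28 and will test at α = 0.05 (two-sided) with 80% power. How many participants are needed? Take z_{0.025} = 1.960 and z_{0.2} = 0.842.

Fisher's z: C = ½·ln((1+r)/(1−r)) = ½·ln(1.7778) = 0.2877.
n = ((z_{α/2} + z_β)/C)² + 3.
(1.960 + 0.842) / 0.2877 = 2.802 / 0.2877 = 9.739.
n = 9.739² + 3 = 94.85 + 3 = 97.9.
Round up.

n = 98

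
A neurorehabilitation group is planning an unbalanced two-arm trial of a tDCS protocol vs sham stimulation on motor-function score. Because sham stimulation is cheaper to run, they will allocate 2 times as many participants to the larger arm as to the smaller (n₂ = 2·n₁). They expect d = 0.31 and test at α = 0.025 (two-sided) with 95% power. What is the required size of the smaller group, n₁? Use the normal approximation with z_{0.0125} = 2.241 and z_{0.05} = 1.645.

n₁ = 236

With allocation ratio k = n₂/n₁ = 2, Var(x̄₁−x̄₂) = σ²(1/n₁ + 1/(k·n₁)) = σ²·(k+1)/(k·n₁).
So n₁ = (1 + 1/k)·((z_{α/2} + z_β)/d)² = 1.500 × (3.886/0.31)².
n₁ = 1.500 × 157.14 = 235.7.
Round up: n₁ = 236, giving n₂ = 2 × 236 = 472.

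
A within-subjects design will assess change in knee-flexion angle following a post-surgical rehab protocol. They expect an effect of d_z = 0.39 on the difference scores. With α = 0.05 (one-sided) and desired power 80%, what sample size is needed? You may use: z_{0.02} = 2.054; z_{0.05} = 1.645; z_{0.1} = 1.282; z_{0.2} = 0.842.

For a paired (one-sample on differences) test: n = ((z_{α} + z_β) / d)².
z_{α} + z_β = 1.645 + 0.842 = 2.487.
n = (2.487 / 0.39)² = 6.377² = 40.67.
Round up.

n = 41 pairs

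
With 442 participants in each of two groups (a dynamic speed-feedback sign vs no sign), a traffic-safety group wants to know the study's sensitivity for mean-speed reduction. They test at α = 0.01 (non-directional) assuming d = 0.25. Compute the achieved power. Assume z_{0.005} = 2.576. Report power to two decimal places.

For two equal groups, power = Φ(d·√(n/2) − z_{α/2}).
d·√(n/2) = 0.25 × √(442/2) = 0.25 × 14.866 = 3.717.
z_β = 3.717 − 2.576 = 1.141.
Power = Φ(1.141) = 0.873.

power ≈ 0.87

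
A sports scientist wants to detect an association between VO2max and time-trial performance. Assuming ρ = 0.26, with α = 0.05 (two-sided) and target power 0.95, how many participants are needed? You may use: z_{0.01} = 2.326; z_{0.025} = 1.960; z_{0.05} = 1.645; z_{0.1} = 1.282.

n = 187

Fisher's z: C = ½·ln((1+r)/(1−r)) = ½·ln(1.7027) = 0.2661.
n = ((z_{α/2} + z_β)/C)² + 3.
(1.960 + 1.645) / 0.2661 = 3.605 / 0.2661 = 13.548.
n = 13.548² + 3 = 183.54 + 3 = 186.5.
Round up.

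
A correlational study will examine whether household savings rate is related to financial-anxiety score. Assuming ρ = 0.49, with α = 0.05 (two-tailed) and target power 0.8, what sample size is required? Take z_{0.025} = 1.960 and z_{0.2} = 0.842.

n = 31

Fisher's z: C = ½·ln((1+r)/(1−r)) = ½·ln(2.9216) = 0.5361.
n = ((z_{α/2} + z_β)/C)² + 3.
(1.960 + 0.842) / 0.5361 = 2.802 / 0.5361 = 5.227.
n = 5.227² + 3 = 27.32 + 3 = 30.3.
Round up.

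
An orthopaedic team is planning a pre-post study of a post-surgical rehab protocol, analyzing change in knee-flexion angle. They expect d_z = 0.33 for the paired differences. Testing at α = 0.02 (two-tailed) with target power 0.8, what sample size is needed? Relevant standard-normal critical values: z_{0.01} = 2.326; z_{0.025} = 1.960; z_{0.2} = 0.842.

n = 93 pairs

For a paired (one-sample on differences) test: n = ((z_{α/2} + z_β) / d)².
z_{α/2} + z_β = 2.326 + 0.842 = 3.168.
n = (3.168 / 0.33)² = 9.600² = 92.16.
Round up.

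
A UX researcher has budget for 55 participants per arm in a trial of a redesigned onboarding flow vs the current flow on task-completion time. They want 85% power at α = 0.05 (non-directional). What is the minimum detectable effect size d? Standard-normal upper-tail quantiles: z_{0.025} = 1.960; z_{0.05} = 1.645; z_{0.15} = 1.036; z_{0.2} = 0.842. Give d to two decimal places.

For two independent groups of n = 55 each: d_min = (z_{α/2} + z_β)·√(2/n).
z-sum = 1.960 + 1.036 = 2.996.
d_min = 2.996 × √(2/55) = 2.996 × 0.1907 = 0.571.

d_min ≈ 0.57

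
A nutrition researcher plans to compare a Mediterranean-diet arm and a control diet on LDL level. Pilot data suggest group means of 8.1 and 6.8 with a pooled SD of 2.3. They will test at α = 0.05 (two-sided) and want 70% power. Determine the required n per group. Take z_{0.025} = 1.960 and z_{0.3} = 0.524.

Cohen's d = |M₁ − M₂| / SD_pooled = |8.1 − 6.8| / 2.3 = 1.3 / 2.3 = 0.565.
For two independent groups with equal n: n = 2·((z_{α/2} + z_β) / d)².
z_{α/2} + z_β = 1.960 + 0.524 = 2.484.
n = 2 × (2.484 / 0.565)² = 2 × 4.396² = 2 × 19.33 = 38.7.
Round up to the next whole participant.

n = 39 per group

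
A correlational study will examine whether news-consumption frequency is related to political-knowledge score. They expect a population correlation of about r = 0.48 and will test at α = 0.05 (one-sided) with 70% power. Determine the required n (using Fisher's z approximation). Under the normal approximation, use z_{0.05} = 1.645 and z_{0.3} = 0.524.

Fisher's z: C = ½·ln((1+r)/(1−r)) = ½·ln(2.8462) = 0.5230.
n = ((z_{α} + z_β)/C)² + 3.
(1.645 + 0.524) / 0.5230 = 2.169 / 0.5230 = 4.147.
n = 4.147² + 3 = 17.20 + 3 = 20.2.
Round up.

n = 21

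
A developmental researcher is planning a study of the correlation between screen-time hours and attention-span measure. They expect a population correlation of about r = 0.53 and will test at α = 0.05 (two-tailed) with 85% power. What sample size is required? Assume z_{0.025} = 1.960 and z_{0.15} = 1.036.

Fisher's z: C = ½·ln((1+r)/(1−r)) = ½·ln(3.2553) = 0.5901.
n = ((z_{α/2} + z_β)/C)² + 3.
(1.960 + 1.036) / 0.5901 = 2.996 / 0.5901 = 5.077.
n = 5.077² + 3 = 25.78 + 3 = 28.8.
Round up.

n = 29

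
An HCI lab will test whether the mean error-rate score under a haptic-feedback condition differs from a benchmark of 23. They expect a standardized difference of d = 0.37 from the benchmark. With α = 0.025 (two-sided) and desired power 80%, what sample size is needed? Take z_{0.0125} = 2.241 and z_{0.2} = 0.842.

For a one-sample test: n = ((z_{α/2} + z_β) / d)².
z_{α/2} + z_β = 2.241 + 0.842 = 3.083.
n = (3.083 / 0.37)² = 8.332² = 69.43.
Round up.

n = 70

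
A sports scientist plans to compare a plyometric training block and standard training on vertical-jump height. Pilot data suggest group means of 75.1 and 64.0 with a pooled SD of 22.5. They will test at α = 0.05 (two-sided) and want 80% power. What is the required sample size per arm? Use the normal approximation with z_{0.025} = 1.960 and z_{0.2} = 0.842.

n = 65 per group

Cohen's d = |M₁ − M₂| / SD_pooled = |75.1 − 64.0| / 22.5 = 11.1 / 22.5 = 0.493.
For two independent groups with equal n: n = 2·((z_{α/2} + z_β) / d)².
z_{α/2} + z_β = 1.960 + 0.842 = 2.802.
n = 2 × (2.802 / 0.493)² = 2 × 5.684² = 2 × 32.30 = 64.6.
Round up to the next whole participant.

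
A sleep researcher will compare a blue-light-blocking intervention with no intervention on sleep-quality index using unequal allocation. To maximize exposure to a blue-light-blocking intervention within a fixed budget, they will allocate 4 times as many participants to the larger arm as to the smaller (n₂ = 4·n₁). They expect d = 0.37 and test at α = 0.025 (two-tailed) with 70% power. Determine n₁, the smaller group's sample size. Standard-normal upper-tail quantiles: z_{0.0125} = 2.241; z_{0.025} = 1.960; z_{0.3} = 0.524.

With allocation ratio k = n₂/n₁ = 4, Var(x̄₁−x̄₂) = σ²(1/n₁ + 1/(k·n₁)) = σ²·(k+1)/(k·n₁).
So n₁ = (1 + 1/k)·((z_{α/2} + z_β)/d)² = 1.250 × (2.765/0.37)².
n₁ = 1.250 × 55.85 = 69.8.
Round up: n₁ = 70, giving n₂ = 4 × 70 = 280.

n₁ = 70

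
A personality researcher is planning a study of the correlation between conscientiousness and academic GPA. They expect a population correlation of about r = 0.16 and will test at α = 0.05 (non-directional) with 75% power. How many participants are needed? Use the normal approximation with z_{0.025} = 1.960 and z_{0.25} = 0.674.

Fisher's z: C = ½·ln((1+r)/(1−r)) = ½·ln(1.3810) = 0.1614.
n = ((z_{α/2} + z_β)/C)² + 3.
(1.960 + 0.674) / 0.1614 = 2.634 / 0.1614 = 16.320.
n = 16.320² + 3 = 266.33 + 3 = 269.3.
Round up.

n = 270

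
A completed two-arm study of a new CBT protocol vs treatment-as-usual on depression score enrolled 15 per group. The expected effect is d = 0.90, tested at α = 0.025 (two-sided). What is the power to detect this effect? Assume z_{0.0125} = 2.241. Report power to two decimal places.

power ≈ 0.59

For two equal groups, power = Φ(d·√(n/2) − z_{α/2}).
d·√(n/2) = 0.90 × √(15/2) = 0.90 × 2.739 = 2.465.
z_β = 2.465 − 2.241 = 0.224.
Power = Φ(0.224) = 0.589.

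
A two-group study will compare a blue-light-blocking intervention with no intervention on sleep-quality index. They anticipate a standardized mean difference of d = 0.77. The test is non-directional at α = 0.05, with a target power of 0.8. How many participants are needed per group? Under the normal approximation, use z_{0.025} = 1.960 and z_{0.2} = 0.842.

n = 27 per group

For two independent groups with equal n: n = 2·((z_{α/2} + z_β) / d)².
z_{α/2} + z_β = 1.960 + 0.842 = 2.802.
n = 2 × (2.802 / 0.77)² = 2 × 3.639² = 2 × 13.24 = 26.5.
Round up to the next whole participant.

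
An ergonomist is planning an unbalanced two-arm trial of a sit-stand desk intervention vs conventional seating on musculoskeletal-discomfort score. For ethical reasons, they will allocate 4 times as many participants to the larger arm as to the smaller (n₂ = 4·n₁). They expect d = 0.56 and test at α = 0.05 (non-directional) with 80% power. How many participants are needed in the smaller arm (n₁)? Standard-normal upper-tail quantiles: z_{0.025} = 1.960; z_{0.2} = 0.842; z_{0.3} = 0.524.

n₁ = 32

With allocation ratio k = n₂/n₁ = 4, Var(x̄₁−x̄₂) = σ²(1/n₁ + 1/(k·n₁)) = σ²·(k+1)/(k·n₁).
So n₁ = (1 + 1/k)·((z_{α/2} + z_β)/d)² = 1.250 × (2.802/0.56)².
n₁ = 1.250 × 25.04 = 31.3.
Round up: n₁ = 32, giving n₂ = 4 × 32 = 128.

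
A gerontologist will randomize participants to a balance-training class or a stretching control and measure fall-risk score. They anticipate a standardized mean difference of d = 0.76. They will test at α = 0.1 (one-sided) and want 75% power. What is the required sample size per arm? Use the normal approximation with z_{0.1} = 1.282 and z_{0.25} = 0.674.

n = 14 per group

For two independent groups with equal n: n = 2·((z_{α} + z_β) / d)².
z_{α} + z_β = 1.282 + 0.674 = 1.956.
n = 2 × (1.956 / 0.76)² = 2 × 2.574² = 2 × 6.62 = 13.2.
Round up to the next whole participant.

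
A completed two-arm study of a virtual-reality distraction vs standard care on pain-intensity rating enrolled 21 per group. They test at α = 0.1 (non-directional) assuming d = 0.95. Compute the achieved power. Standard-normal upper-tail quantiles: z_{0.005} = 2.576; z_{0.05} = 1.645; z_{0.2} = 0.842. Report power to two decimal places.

power ≈ 0.92

For two equal groups, power = Φ(d·√(n/2) − z_{α/2}).
d·√(n/2) = 0.95 × √(21/2) = 0.95 × 3.240 = 3.078.
z_β = 3.078 − 1.645 = 1.433.
Power = Φ(1.433) = 0.924.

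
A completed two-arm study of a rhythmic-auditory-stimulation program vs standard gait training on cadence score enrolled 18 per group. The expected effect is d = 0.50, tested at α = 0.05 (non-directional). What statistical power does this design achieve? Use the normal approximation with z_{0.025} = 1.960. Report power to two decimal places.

For two equal groups, power = Φ(d·√(n/2) − z_{α/2}).
d·√(n/2) = 0.50 × √(18/2) = 0.50 × 3.000 = 1.500.
z_β = 1.500 − 1.960 = -0.460.
Power = Φ(-0.460) = 0.323.

power ≈ 0.32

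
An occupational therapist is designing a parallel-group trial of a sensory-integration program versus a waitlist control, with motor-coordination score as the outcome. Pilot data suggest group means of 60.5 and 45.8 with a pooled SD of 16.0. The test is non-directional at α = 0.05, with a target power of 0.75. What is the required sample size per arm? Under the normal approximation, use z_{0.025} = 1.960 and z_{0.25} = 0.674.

Cohen's d = |M₁ − M₂| / SD_pooled = |60.5 − 45.8| / 16.0 = 14.7 / 16.0 = 0.919.
For two independent groups with equal n: n = 2·((z_{α/2} + z_β) / d)².
z_{α/2} + z_β = 1.960 + 0.674 = 2.634.
n = 2 × (2.634 / 0.919)² = 2 × 2.866² = 2 × 8.21 = 16.4.
Round up to the next whole participant.

n = 17 per group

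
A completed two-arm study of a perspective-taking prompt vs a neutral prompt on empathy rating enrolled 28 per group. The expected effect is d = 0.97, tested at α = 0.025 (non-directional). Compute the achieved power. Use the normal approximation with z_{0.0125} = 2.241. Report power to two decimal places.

For two equal groups, power = Φ(d·√(n/2) − z_{α/2}).
d·√(n/2) = 0.97 × √(28/2) = 0.97 × 3.742 = 3.629.
z_β = 3.629 − 2.241 = 1.388.
Power = Φ(1.388) = 0.917.

power ≈ 0.92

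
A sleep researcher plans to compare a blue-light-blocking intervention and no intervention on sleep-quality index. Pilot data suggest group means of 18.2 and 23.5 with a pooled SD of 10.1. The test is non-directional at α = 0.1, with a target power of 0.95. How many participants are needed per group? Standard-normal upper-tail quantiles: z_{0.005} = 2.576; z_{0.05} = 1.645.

Cohen's d = |M₁ − M₂| / SD_pooled = |18.2 − 23.5| / 10.1 = 5.3 / 10.1 = 0.525.
For two independent groups with equal n: n = 2·((z_{α/2} + z_β) / d)².
z_{α/2} + z_β = 1.645 + 1.645 = 3.290.
n = 2 × (3.290 / 0.525)² = 2 × 6.267² = 2 × 39.27 = 78.5.
Round up to the next whole participant.

n = 79 per group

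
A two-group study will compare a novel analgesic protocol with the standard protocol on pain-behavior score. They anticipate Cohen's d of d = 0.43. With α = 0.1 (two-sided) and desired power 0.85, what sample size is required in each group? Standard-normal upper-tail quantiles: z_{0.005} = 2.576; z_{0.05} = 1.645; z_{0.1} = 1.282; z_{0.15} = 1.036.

n = 78 per group

For two independent groups with equal n: n = 2·((z_{α/2} + z_β) / d)².
z_{α/2} + z_β = 1.645 + 1.036 = 2.681.
n = 2 × (2.681 / 0.43)² = 2 × 6.235² = 2 × 38.87 = 77.7.
Round up to the next whole participant.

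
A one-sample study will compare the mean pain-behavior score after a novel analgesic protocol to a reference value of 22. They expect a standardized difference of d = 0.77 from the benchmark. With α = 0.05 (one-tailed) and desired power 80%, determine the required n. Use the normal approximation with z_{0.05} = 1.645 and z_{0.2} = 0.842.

n = 11

For a one-sample test: n = ((z_{α} + z_β) / d)².
z_{α} + z_β = 1.645 + 0.842 = 2.487.
n = (2.487 / 0.77)² = 3.230² = 10.43.
Round up.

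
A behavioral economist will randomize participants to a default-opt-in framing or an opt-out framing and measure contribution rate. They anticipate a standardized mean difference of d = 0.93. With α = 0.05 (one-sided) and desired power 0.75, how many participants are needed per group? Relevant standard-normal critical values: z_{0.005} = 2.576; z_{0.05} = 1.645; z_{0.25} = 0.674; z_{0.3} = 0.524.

n = 13 per group

For two independent groups with equal n: n = 2·((z_{α} + z_β) / d)².
z_{α} + z_β = 1.645 + 0.674 = 2.319.
n = 2 × (2.319 / 0.93)² = 2 × 2.494² = 2 × 6.22 = 12.4.
Round up to the next whole participant.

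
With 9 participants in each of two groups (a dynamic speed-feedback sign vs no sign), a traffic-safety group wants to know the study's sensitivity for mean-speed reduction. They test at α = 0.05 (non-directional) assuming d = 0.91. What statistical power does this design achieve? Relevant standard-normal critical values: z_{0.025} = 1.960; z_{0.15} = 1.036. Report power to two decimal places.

For two equal groups, power = Φ(d·√(n/2) − z_{α/2}).
d·√(n/2) = 0.91 × √(9/2) = 0.91 × 2.121 = 1.930.
z_β = 1.930 − 1.960 = -0.030.
Power = Φ(-0.030) = 0.488.

power ≈ 0.49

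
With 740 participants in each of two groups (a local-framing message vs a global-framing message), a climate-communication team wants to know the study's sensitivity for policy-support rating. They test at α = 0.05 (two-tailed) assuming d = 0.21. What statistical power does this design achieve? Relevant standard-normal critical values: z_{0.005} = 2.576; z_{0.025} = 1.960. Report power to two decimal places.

For two equal groups, power = Φ(d·√(n/2) − z_{α/2}).
d·√(n/2) = 0.21 × √(740/2) = 0.21 × 19.235 = 4.039.
z_β = 4.039 − 1.960 = 2.079.
Power = Φ(2.079) = 0.981.

power ≈ 0.98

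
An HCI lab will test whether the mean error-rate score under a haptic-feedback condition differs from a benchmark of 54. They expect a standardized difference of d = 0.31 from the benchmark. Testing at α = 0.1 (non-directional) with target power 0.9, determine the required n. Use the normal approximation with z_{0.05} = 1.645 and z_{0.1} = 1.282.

n = 90

For a one-sample test: n = ((z_{α/2} + z_β) / d)².
z_{α/2} + z_β = 1.645 + 1.282 = 2.927.
n = (2.927 / 0.31)² = 9.442² = 89.15.
Round up.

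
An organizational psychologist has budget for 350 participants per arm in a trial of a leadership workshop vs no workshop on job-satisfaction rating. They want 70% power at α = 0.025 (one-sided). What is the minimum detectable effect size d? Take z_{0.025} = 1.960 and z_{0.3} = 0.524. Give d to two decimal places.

d_min ≈ 0.19

For two independent groups of n = 350 each: d_min = (z_{α} + z_β)·√(2/n).
z-sum = 1.960 + 0.524 = 2.484.
d_min = 2.484 × √(2/350) = 2.484 × 0.0756 = 0.188.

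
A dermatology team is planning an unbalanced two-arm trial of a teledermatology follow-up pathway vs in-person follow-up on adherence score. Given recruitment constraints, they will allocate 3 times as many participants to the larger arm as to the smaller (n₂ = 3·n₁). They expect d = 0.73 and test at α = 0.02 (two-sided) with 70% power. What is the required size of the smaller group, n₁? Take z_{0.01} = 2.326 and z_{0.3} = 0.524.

With allocation ratio k = n₂/n₁ = 3, Var(x̄₁−x̄₂) = σ²(1/n₁ + 1/(k·n₁)) = σ²·(k+1)/(k·n₁).
So n₁ = (1 + 1/k)·((z_{α/2} + z_β)/d)² = 1.333 × (2.850/0.73)².
n₁ = 1.333 × 15.24 = 20.3.
Round up: n₁ = 21, giving n₂ = 3 × 21 = 63.

n₁ = 21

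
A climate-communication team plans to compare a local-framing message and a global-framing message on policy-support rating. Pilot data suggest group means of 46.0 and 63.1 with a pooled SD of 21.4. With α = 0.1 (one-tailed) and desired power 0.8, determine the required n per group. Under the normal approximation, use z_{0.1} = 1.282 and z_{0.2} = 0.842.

Cohen's d = |M₁ − M₂| / SD_pooled = |46.0 − 63.1| / 21.4 = 17.1 / 21.4 = 0.799.
For two independent groups with equal n: n = 2·((z_{α} + z_β) / d)².
z_{α} + z_β = 1.282 + 0.842 = 2.124.
n = 2 × (2.124 / 0.799)² = 2 × 2.658² = 2 × 7.07 = 14.1.
Round up to the next whole participant.

n = 15 per group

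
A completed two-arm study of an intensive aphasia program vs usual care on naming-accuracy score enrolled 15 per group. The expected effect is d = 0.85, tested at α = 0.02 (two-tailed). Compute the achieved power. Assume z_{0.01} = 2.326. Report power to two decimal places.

For two equal groups, power = Φ(d·√(n/2) − z_{α/2}).
d·√(n/2) = 0.85 × √(15/2) = 0.85 × 2.739 = 2.328.
z_β = 2.328 − 2.326 = 0.002.
Power = Φ(0.002) = 0.501.

power ≈ 0.50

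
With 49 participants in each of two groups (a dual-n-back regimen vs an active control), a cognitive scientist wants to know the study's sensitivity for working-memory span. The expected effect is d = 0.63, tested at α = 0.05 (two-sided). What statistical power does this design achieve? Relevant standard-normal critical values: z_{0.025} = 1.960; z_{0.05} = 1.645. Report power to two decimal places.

power ≈ 0.88

For two equal groups, power = Φ(d·√(n/2) − z_{α/2}).
d·√(n/2) = 0.63 × √(49/2) = 0.63 × 4.950 = 3.118.
z_β = 3.118 − 1.960 = 1.158.
Power = Φ(1.158) = 0.877.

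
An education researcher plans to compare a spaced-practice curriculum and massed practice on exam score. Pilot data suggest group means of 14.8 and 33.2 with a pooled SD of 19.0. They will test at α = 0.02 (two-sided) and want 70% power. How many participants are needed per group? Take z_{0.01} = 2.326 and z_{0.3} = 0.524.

n = 18 per group

Cohen's d = |M₁ − M₂| / SD_pooled = |14.8 − 33.2| / 19.0 = 18.4 / 19.0 = 0.968.
For two independent groups with equal n: n = 2·((z_{α/2} + z_β) / d)².
z_{α/2} + z_β = 2.326 + 0.524 = 2.850.
n = 2 × (2.850 / 0.968)² = 2 × 2.944² = 2 × 8.67 = 17.3.
Round up to the next whole participant.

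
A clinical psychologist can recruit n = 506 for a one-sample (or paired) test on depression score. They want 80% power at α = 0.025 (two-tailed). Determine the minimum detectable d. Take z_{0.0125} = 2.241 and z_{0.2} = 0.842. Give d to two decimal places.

For a single sample (or paired design) of n = 506: d_min = (z_{α/2} + z_β)/√n.
z-sum = 2.241 + 0.842 = 3.083.
d_min = 3.083 / √506 = 3.083 / 22.494 = 0.137.

d_min ≈ 0.14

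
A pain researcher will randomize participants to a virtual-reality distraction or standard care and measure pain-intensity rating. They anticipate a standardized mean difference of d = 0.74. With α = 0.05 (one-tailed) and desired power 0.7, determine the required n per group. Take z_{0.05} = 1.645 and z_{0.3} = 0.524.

n = 18 per group

For two independent groups with equal n: n = 2·((z_{α} + z_β) / d)².
z_{α} + z_β = 1.645 + 0.524 = 2.169.
n = 2 × (2.169 / 0.74)² = 2 × 2.931² = 2 × 8.59 = 17.2.
Round up to the next whole participant.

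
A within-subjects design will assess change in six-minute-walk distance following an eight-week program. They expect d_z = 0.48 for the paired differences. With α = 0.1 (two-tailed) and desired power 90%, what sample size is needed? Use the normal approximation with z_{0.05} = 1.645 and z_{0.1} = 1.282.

For a paired (one-sample on differences) test: n = ((z_{α/2} + z_β) / d)².
z_{α/2} + z_β = 1.645 + 1.282 = 2.927.
n = (2.927 / 0.48)² = 6.098² = 37.18.
Round up.

n = 38 pairs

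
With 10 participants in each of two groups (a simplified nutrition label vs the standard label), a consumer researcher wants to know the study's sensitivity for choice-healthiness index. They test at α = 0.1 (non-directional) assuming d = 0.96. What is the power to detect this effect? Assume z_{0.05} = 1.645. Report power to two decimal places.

For two equal groups, power = Φ(d·√(n/2) − z_{α/2}).
d·√(n/2) = 0.96 × √(10/2) = 0.96 × 2.236 = 2.147.
z_β = 2.147 − 1.645 = 0.502.
Power = Φ(0.502) = 0.692.

power ≈ 0.69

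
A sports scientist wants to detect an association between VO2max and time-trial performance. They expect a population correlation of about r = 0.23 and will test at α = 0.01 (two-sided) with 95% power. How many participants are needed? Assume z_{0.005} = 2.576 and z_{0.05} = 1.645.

n = 328

Fisher's z: C = ½·ln((1+r)/(1−r)) = ½·ln(1.5974) = 0.2342.
n = ((z_{α/2} + z_β)/C)² + 3.
(2.576 + 1.645) / 0.2342 = 4.221 / 0.2342 = 18.023.
n = 18.023² + 3 = 324.83 + 3 = 327.8.
Round up.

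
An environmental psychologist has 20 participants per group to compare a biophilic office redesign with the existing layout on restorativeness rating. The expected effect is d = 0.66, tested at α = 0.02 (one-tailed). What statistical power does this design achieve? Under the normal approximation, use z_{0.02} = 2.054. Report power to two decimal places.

power ≈ 0.51

For two equal groups, power = Φ(d·√(n/2) − z_{α}).
d·√(n/2) = 0.66 × √(20/2) = 0.66 × 3.162 = 2.087.
z_β = 2.087 − 2.054 = 0.033.
Power = Φ(0.033) = 0.513.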